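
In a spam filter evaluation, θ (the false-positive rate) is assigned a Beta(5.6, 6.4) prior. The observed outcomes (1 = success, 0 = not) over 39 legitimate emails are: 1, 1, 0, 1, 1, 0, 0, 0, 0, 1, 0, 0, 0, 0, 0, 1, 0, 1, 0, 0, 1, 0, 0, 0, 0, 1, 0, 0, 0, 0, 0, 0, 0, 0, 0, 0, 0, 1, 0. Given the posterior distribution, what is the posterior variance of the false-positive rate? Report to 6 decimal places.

0.004083

The Beta prior is conjugate to a Binomial/Bernoulli likelihood; the update adds successes to α and failures to β.
Posterior: Beta(α+k, β+n−k) = Beta(5.6+10, 6.4+29) = Beta(15.6, 35.4).
Var = αβ/((α+β)²(α+β+1)) = 15.6·35.4/(51.0²·52.0) = 0.004083.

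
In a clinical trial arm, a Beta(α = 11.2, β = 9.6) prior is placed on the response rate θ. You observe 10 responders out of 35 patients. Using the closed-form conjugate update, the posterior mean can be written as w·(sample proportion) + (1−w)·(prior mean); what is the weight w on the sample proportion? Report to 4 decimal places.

0.6272

The Beta prior is conjugate to a Binomial/Bernoulli likelihood; the update adds successes to α and failures to β.
Posterior mean = (α₀+k)/(α₀+β₀+n) = [n/(α₀+β₀+n)]·(k/n) + [(α₀+β₀)/(α₀+β₀+n)]·α₀/(α₀+β₀), so only n and the prior enter the weight.
The weight on the data is w = n/(α₀+β₀+n) = 35/(11.2+9.6+35) = 35/55.8 = 0.6272.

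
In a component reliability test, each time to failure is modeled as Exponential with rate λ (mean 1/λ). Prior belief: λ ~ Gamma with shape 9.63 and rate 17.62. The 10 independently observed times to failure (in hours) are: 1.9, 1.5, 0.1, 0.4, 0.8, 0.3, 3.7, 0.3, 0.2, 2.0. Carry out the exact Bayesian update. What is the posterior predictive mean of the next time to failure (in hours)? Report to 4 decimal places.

1.5470

With a Gamma(shape α, rate β) prior on the exponential rate λ, the posterior after n observations with total T = Σxᵢ is Gamma(α+n, β+T).
Sum of observations T = 11.2 hours; n = 10.
Posterior: Gamma(9.63+10, 17.62+11.2) = Gamma(19.63, 28.82).
The predictive distribution for the next observation is Lomax; its mean is β/(α−1) = 28.82/18.63 = 1.5470.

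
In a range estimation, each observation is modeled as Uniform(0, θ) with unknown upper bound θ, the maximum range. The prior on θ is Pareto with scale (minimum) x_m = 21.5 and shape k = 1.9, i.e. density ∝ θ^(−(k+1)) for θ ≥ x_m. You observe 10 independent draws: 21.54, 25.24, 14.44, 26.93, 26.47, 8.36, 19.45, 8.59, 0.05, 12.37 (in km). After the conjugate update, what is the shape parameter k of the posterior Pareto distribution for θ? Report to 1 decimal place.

11.9

A Pareto(scale x_m, shape k) prior on the upper bound θ of Uniform(0, θ) is conjugate: posterior is Pareto(max(x_m, max xᵢ), k + n).
Sample maximum = 26.93; prior scale x_m = 21.5 → posterior scale = max = 26.93.
Posterior shape = 1.9 + 10 = 11.9.
Posterior shape k = 11.9.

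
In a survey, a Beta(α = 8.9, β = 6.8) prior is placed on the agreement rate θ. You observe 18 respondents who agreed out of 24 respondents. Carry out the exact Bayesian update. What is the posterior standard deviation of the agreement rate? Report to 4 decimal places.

0.0733

The Beta prior is conjugate to a Binomial/Bernoulli likelihood; the update adds successes to α and failures to β.
Posterior: Beta(α+k, β+n−k) = Beta(8.9+18, 6.8+6) = Beta(26.9, 12.8).
Var = αβ/((α+β)²(α+β+1)) = 26.9·12.8/(39.7²·40.7) = 0.00536768; SD = √0.00536768 = 0.0733.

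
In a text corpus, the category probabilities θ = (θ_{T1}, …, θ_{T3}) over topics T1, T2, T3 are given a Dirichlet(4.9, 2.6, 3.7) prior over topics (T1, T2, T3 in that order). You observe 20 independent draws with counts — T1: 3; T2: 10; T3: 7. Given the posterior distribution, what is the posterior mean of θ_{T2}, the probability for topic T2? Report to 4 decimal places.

The Dirichlet prior is conjugate to the Multinomial likelihood: each posterior αⱼ = prior αⱼ + observed count nⱼ.
Posterior concentration: (7.9, 12.6, 10.7), total = 31.2.
E[θ_{T2}|data] = α_{T2}/Σα = 12.6/31.2 = 0.4038.

0.4038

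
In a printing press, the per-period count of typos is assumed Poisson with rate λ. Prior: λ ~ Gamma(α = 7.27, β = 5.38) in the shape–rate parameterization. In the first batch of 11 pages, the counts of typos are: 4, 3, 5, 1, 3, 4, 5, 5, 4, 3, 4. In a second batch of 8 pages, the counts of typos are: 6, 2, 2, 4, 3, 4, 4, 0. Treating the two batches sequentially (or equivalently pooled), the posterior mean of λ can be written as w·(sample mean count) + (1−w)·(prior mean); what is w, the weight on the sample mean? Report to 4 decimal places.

0.7793

With a Gamma(shape α, rate β) prior, the Poisson likelihood is conjugate: the posterior is Gamma(α + ΣXᵢ, β + n).
Total number of pages: n = 11 + 8 = 19.
Posterior mean = (α₀+S)/(β₀+n) = [n/(β₀+n)]·(S/n) + [β₀/(β₀+n)]·(α₀/β₀), so only n and β₀ enter the weight.
Weight on data w = n/(β₀+n) = 19/(5.38+19) = 19/24.38 = 0.7793.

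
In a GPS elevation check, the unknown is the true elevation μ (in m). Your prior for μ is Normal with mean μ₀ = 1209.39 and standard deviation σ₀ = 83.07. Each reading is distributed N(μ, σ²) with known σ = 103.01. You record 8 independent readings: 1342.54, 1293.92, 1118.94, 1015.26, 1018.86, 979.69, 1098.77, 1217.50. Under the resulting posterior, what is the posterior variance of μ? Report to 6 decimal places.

1112.539194

For Normal data with known variance σ², a Normal(μ₀, σ₀²) prior on μ is conjugate. Posterior precision = 1/σ₀² + n/σ²; posterior mean is the precision-weighted average of μ₀ and x̄.
σ₀² = 83.07² = 6900.6249, σ² = 103.01² = 10611.0601; σ² + n·σ₀² = 10611.0601 + 8·6900.6249 = 65816.0593.
Posterior precision = 1/σ₀² + n/σ² = 1/6900.6249 + 8/10611.0601 = (σ² + n·σ₀²)/(σ₀²σ²) = 65816.0593/(6900.6249·10611.0601); posterior variance σₙ² = σ₀²σ²/(σ² + n·σ₀²) = 6900.6249·10611.0601/65816.0593 = 1112.539194.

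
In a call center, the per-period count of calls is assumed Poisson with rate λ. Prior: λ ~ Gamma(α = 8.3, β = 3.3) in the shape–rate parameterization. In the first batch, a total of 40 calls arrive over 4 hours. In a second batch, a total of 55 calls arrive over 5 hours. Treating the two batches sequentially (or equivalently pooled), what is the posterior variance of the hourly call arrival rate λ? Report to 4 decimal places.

With a Gamma(shape α, rate β) prior, the Poisson likelihood is conjugate: the posterior is Gamma(α + ΣXᵢ, β + n).
After batch 1: Gamma(α+S, β+n) = Gamma(8.3+40, 3.3+4) = Gamma(48.3, 7.3).
After batch 2: Gamma(α+S, β+n) = Gamma(48.3+55, 7.3+5) = Gamma(103.3, 12.3).
Var = α/β² = 103.3/12.3² = 0.6828.

0.6828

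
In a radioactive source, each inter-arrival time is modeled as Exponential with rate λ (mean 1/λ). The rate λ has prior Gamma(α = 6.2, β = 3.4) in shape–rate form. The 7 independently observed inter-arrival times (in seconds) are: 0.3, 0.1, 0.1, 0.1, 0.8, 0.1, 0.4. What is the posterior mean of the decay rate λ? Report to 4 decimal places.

2.4906

With a Gamma(shape α, rate β) prior on the exponential rate λ, the posterior after n observations with total T = Σxᵢ is Gamma(α+n, β+T).
Sum of observations T = 1.9 seconds; n = 7.
Posterior: Gamma(6.2+7, 3.4+1.9) = Gamma(13.2, 5.3).
Posterior mean of λ = α/β = 13.2/5.3 = 2.4906.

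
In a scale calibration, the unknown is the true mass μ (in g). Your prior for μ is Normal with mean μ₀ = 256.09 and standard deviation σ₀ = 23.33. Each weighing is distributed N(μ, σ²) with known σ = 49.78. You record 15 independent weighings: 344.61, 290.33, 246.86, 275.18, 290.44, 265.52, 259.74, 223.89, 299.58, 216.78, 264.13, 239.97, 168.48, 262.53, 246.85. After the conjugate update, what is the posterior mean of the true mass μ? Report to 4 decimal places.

For Normal data with known variance σ², a Normal(μ₀, σ₀²) prior on μ is conjugate. Posterior precision = 1/σ₀² + n/σ²; posterior mean is the precision-weighted average of μ₀ and x̄.
Σxᵢ = 344.61 + 290.33 + 246.86 + 275.18 + 290.44 + 265.52 + 259.74 + 223.89 + 299.58 + 216.78 + 264.13 + 239.97 + 168.48 + 262.53 + 246.85 = 3894.89, so n·x̄ = 3894.89.
σ₀² = 23.33² = 544.2889, σ² = 49.78² = 2478.0484; σ² + n·σ₀² = 2478.0484 + 15·544.2889 = 10642.3819.
Posterior mean = (μ₀/σ₀² + n·x̄/σ²)/(1/σ₀² + n/σ²) = (σ²·μ₀ + σ₀²·n·x̄)/(σ² + n·σ₀²) = (2478.0484·256.09 + 544.2889·3894.89)/10642.3819 = 2754548.808477/10642.3819 = 258.8282.

258.8282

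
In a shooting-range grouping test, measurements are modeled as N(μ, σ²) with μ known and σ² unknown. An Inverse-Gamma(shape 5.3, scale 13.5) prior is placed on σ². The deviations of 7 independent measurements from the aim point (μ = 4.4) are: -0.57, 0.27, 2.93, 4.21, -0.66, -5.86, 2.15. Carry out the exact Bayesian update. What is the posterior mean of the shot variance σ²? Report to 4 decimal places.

5.9682

With known mean μ and an Inverse-Gamma(α, β) prior on σ², the Normal likelihood is conjugate: posterior is Inv-Gamma(α + n/2, β + Σ(xᵢ−μ)²/2).
Σ(xᵢ−μ)² = (-0.57)² + (0.27)² + (2.93)² + (4.21)² + (-0.66)² + (-5.86)² + (2.15)² = 66.1045.
Posterior: Inv-Gamma(5.3 + 7/2, 13.5 + 66.1045/2) = Inv-Gamma(8.80, 46.55225).
E[σ²|data] = β/(α−1) = 46.55225/7.80 = 5.9682.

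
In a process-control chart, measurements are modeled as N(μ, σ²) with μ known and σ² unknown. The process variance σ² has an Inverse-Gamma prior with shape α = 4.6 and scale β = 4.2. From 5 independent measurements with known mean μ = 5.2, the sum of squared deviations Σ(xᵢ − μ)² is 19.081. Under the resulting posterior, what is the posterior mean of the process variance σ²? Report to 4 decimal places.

2.2525

With known mean μ and an Inverse-Gamma(α, β) prior on σ², the Normal likelihood is conjugate: posterior is Inv-Gamma(α + n/2, β + Σ(xᵢ−μ)²/2).
Posterior: Inv-Gamma(4.6 + 5/2, 4.2 + 19.081/2) = Inv-Gamma(7.10, 13.7405).
E[σ²|data] = β/(α−1) = 13.7405/6.10 = 2.2525.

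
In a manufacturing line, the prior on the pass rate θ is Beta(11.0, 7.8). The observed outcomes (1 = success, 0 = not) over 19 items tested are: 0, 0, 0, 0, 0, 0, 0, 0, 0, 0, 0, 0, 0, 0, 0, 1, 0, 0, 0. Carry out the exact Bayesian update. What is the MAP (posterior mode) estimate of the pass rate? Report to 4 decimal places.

0.3073

The Beta prior is conjugate to a Binomial/Bernoulli likelihood; the update adds successes to α and failures to β.
Posterior: Beta(α+k, β+n−k) = Beta(11.0+1, 7.8+18) = Beta(12.0, 25.8).
Mode of Beta(a,b) for a,b>1 is (a−1)/(a+b−2) = 11.0/35.8 = 0.3073.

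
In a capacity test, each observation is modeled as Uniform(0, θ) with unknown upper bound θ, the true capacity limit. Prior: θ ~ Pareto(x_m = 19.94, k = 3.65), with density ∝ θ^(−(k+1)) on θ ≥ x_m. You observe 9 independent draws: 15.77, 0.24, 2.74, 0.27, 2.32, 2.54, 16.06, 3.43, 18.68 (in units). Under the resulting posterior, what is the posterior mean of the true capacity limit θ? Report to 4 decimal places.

A Pareto(scale x_m, shape k) prior on the upper bound θ of Uniform(0, θ) is conjugate: posterior is Pareto(max(x_m, max xᵢ), k + n).
Sample maximum = 18.68; prior scale x_m = 19.94 → posterior scale = max = 19.94.
Posterior shape = 3.65 + 9 = 12.65.
E[θ|data] = k·x_m/(k−1) = 12.65·19.94/11.65 = 21.6516.

21.6516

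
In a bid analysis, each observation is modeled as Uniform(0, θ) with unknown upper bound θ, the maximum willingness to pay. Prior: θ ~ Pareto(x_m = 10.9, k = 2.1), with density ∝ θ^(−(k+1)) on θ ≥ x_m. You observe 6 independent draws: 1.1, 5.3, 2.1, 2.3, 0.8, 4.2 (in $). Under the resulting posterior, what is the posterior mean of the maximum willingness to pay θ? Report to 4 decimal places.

A Pareto(scale x_m, shape k) prior on the upper bound θ of Uniform(0, θ) is conjugate: posterior is Pareto(max(x_m, max xᵢ), k + n).
Sample maximum = 5.3; prior scale x_m = 10.9 → posterior scale = max = 10.9.
Posterior shape = 2.1 + 6 = 8.1.
E[θ|data] = k·x_m/(k−1) = 8.1·10.9/7.1 = 12.4352.

12.4352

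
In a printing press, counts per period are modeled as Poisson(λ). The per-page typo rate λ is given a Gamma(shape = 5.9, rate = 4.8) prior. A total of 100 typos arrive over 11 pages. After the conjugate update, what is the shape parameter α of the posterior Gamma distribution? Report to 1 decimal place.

105.9

With a Gamma(shape α, rate β) prior, the Poisson likelihood is conjugate: the posterior is Gamma(α + ΣXᵢ, β + n).
Posterior: Gamma(α+S, β+n) = Gamma(5.9+100, 4.8+11) = Gamma(105.9, 15.8).
Posterior α = 105.9.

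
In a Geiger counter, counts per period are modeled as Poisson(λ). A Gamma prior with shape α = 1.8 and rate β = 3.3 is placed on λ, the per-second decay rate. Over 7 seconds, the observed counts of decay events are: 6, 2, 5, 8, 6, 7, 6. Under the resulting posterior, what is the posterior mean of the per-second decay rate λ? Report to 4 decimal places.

4.0583

With a Gamma(shape α, rate β) prior, the Poisson likelihood is conjugate: the posterior is Gamma(α + ΣXᵢ, β + n).
Sum of counts S = 40 over n = 7 seconds.
Posterior: Gamma(α+S, β+n) = Gamma(1.8+40, 3.3+7) = Gamma(41.8, 10.3).
Posterior mean = α/β = 41.8/10.3 = 4.0583.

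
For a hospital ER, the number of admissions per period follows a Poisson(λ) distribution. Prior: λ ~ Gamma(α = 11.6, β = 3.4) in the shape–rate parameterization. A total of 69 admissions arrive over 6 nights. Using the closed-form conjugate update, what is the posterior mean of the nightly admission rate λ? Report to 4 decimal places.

8.5745

With a Gamma(shape α, rate β) prior, the Poisson likelihood is conjugate: the posterior is Gamma(α + ΣXᵢ, β + n).
Posterior: Gamma(α+S, β+n) = Gamma(11.6+69, 3.4+6) = Gamma(80.6, 9.4).
Posterior mean = α/β = 80.6/9.4 = 8.5745.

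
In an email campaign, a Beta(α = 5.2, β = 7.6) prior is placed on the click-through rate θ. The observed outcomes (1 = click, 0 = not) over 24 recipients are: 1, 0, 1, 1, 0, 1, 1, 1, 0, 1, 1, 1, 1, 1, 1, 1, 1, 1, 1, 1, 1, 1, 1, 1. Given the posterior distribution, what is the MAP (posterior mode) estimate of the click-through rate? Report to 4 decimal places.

0.7241

The Beta prior is conjugate to a Binomial/Bernoulli likelihood; the update adds successes to α and failures to β.
Posterior: Beta(α+k, β+n−k) = Beta(5.2+21, 7.6+3) = Beta(26.2, 10.6).
Mode of Beta(a,b) for a,b>1 is (a−1)/(a+b−2) = 25.2/34.8 = 0.7241.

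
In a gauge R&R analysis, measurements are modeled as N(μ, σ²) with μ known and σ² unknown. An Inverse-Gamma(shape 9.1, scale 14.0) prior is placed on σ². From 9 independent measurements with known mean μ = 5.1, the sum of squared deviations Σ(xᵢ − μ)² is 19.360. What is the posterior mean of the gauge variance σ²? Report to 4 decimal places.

With known mean μ and an Inverse-Gamma(α, β) prior on σ², the Normal likelihood is conjugate: posterior is Inv-Gamma(α + n/2, β + Σ(xᵢ−μ)²/2).
Posterior: Inv-Gamma(9.1 + 9/2, 14.0 + 19.360/2) = Inv-Gamma(13.60, 23.6800).
E[σ²|data] = β/(α−1) = 23.6800/12.60 = 1.8794.

1.8794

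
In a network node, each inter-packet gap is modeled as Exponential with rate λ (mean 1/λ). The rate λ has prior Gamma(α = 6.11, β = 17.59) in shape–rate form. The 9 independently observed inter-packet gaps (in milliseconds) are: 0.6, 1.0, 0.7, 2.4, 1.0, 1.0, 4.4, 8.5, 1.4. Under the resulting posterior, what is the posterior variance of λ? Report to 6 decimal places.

0.010146

With a Gamma(shape α, rate β) prior on the exponential rate λ, the posterior after n observations with total T = Σxᵢ is Gamma(α+n, β+T).
Sum of observations T = 21.0 milliseconds; n = 9.
Posterior: Gamma(6.11+9, 17.59+21.0) = Gamma(15.11, 38.59).
Var = α/β² = 0.010146.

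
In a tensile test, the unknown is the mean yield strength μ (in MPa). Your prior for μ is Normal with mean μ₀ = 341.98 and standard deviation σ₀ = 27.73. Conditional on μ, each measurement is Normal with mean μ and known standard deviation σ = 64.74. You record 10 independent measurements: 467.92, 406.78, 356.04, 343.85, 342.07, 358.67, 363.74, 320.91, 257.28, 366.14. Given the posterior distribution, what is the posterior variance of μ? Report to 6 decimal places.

271.268627

For Normal data with known variance σ², a Normal(μ₀, σ₀²) prior on μ is conjugate. Posterior precision = 1/σ₀² + n/σ²; posterior mean is the precision-weighted average of μ₀ and x̄.
σ₀² = 27.73² = 768.9529, σ² = 64.74² = 4191.2676; σ² + n·σ₀² = 4191.2676 + 10·768.9529 = 11880.7966.
Posterior precision = 1/σ₀² + n/σ² = 1/768.9529 + 10/4191.2676 = (σ² + n·σ₀²)/(σ₀²σ²) = 11880.7966/(768.9529·4191.2676); posterior variance σₙ² = σ₀²σ²/(σ² + n·σ₀²) = 768.9529·4191.2676/11880.7966 = 271.268627.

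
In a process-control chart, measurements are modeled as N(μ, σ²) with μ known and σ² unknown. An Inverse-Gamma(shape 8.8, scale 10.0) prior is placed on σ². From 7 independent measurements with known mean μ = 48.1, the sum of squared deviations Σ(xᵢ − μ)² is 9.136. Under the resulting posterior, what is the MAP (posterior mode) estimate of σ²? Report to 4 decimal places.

With known mean μ and an Inverse-Gamma(α, β) prior on σ², the Normal likelihood is conjugate: posterior is Inv-Gamma(α + n/2, β + Σ(xᵢ−μ)²/2).
Posterior: Inv-Gamma(8.8 + 7/2, 10.0 + 9.136/2) = Inv-Gamma(12.30, 14.5680).
Mode = β/(α+1) = 14.5680/13.30 = 1.0953.

1.0953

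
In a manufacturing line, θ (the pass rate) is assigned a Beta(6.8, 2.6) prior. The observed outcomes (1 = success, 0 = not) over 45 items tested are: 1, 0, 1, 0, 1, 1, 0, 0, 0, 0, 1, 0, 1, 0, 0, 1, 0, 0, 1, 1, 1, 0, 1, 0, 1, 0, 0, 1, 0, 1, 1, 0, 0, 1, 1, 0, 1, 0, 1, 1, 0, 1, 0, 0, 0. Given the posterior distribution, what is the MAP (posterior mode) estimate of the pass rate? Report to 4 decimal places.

0.5115

The Beta prior is conjugate to a Binomial/Bernoulli likelihood; the update adds successes to α and failures to β.
Posterior: Beta(α+k, β+n−k) = Beta(6.8+21, 2.6+24) = Beta(27.8, 26.6).
Mode of Beta(a,b) for a,b>1 is (a−1)/(a+b−2) = 26.8/52.4 = 0.5115.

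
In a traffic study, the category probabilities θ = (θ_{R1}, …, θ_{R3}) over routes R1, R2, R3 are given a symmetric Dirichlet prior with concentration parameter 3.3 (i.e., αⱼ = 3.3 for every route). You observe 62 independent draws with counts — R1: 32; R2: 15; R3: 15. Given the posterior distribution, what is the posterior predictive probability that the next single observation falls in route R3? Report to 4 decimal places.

The Dirichlet prior is conjugate to the Multinomial likelihood: each posterior αⱼ = prior αⱼ + observed count nⱼ.
Posterior concentration: (35.3, 18.3, 18.3), total = 71.9.
P(next = R3 | data) = α_{R3}/Σα = 0.2545.

0.2545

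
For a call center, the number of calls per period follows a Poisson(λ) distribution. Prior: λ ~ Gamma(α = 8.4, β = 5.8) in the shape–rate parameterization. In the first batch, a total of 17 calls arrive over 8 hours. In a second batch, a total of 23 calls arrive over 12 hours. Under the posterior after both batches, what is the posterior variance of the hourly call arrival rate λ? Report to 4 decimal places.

0.0727

With a Gamma(shape α, rate β) prior, the Poisson likelihood is conjugate: the posterior is Gamma(α + ΣXᵢ, β + n).
After batch 1: Gamma(α+S, β+n) = Gamma(8.4+17, 5.8+8) = Gamma(25.4, 13.8).
After batch 2: Gamma(α+S, β+n) = Gamma(25.4+23, 13.8+12) = Gamma(48.4, 25.8).
Var = α/β² = 48.4/25.8² = 0.0727.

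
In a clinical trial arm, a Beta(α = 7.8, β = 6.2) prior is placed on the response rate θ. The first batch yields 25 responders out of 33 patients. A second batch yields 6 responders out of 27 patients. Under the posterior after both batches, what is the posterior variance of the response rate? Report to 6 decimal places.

The Beta prior is conjugate to a Binomial/Bernoulli likelihood; the update adds successes to α and failures to β.
After batch 1: Beta(7.8+25, 6.2+8) = Beta(32.8, 14.2).
After batch 2: Beta(32.8+6, 14.2+21) = Beta(38.8, 35.2).
Var = αβ/((α+β)²(α+β+1)) = 38.8·35.2/(74.0²·75.0) = 0.003325.

0.003325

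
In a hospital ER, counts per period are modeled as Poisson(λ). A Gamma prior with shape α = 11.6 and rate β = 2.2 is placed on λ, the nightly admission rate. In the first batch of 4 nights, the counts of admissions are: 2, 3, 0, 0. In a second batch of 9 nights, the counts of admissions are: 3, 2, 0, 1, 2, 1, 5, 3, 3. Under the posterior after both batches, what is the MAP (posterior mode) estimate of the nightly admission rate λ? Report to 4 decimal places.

With a Gamma(shape α, rate β) prior, the Poisson likelihood is conjugate: the posterior is Gamma(α + ΣXᵢ, β + n).
Batch 1: sum of counts S = 5 over n = 4 nights.
After batch 1: Gamma(α+S, β+n) = Gamma(11.6+5, 2.2+4) = Gamma(16.6, 6.2).
Batch 2: sum of counts S = 20 over n = 9 nights.
After batch 2: Gamma(α+S, β+n) = Gamma(16.6+20, 6.2+9) = Gamma(36.6, 15.2).
Mode of Gamma(α,β) for α≥1 is (α−1)/β = 35.6/15.2 = 2.3421.

2.3421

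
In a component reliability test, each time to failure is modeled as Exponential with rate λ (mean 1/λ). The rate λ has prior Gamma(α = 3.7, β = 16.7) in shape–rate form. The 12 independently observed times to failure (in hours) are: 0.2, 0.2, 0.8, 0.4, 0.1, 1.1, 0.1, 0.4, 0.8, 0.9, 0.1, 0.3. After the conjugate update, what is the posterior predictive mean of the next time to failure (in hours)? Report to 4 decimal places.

With a Gamma(shape α, rate β) prior on the exponential rate λ, the posterior after n observations with total T = Σxᵢ is Gamma(α+n, β+T).
Sum of observations T = 5.4 hours; n = 12.
Posterior: Gamma(3.7+12, 16.7+5.4) = Gamma(15.7, 22.1).
The predictive distribution for the next observation is Lomax; its mean is β/(α−1) = 22.1/14.7 = 1.5034.

1.5034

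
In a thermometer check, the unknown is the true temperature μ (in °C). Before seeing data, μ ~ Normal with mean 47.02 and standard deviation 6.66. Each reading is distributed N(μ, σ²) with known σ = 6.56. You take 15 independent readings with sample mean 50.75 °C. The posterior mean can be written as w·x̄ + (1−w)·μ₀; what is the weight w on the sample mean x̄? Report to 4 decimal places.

0.9392

For Normal data with known variance σ², a Normal(μ₀, σ₀²) prior on μ is conjugate. Posterior precision = 1/σ₀² + n/σ²; posterior mean is the precision-weighted average of μ₀ and x̄.
σ₀² = 6.66² = 44.3556, σ² = 6.56² = 43.0336. Prior precision 1/σ₀² = 1/44.3556; data precision n/σ² = 15/43.0336.
w = (n/σ²)/(1/σ₀² + n/σ²) = n·σ₀²/(σ² + n·σ₀²) = 15·44.3556/(43.0336 + 15·44.3556) = 665.334/708.3676 = 0.9392.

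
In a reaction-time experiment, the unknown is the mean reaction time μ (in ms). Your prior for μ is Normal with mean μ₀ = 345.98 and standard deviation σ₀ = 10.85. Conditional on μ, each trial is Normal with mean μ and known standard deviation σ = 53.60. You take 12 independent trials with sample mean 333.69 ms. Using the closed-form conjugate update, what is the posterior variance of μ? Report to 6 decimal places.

78.917693

For Normal data with known variance σ², a Normal(μ₀, σ₀²) prior on μ is conjugate. Posterior precision = 1/σ₀² + n/σ²; posterior mean is the precision-weighted average of μ₀ and x̄.
σ₀² = 10.85² = 117.7225, σ² = 53.60² = 2872.96; σ² + n·σ₀² = 2872.96 + 12·117.7225 = 4285.63.
Posterior precision = 1/σ₀² + n/σ² = 1/117.7225 + 12/2872.96 = (σ² + n·σ₀²)/(σ₀²σ²) = 4285.63/(117.7225·2872.96); posterior variance σₙ² = σ₀²σ²/(σ² + n·σ₀²) = 117.7225·2872.96/4285.63 = 78.917693.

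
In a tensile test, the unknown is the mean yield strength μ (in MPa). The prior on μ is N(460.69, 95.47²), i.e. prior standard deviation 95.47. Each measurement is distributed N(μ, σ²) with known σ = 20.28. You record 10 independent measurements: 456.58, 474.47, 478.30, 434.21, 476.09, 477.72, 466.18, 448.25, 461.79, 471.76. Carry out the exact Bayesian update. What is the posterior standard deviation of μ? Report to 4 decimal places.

For Normal data with known variance σ², a Normal(μ₀, σ₀²) prior on μ is conjugate. Posterior precision = 1/σ₀² + n/σ²; posterior mean is the precision-weighted average of μ₀ and x̄.
σ₀² = 95.47² = 9114.5209, σ² = 20.28² = 411.2784; σ² + n·σ₀² = 411.2784 + 10·9114.5209 = 91556.4874.
Posterior precision = 1/σ₀² + n/σ² = 1/9114.5209 + 10/411.2784 = (σ² + n·σ₀²)/(σ₀²σ²) = 91556.4874/(9114.5209·411.2784); posterior variance σₙ² = σ₀²σ²/(σ² + n·σ₀²) = 9114.5209·411.2784/91556.4874 = 40.943091.
Posterior SD = √σₙ² = √(9114.5209·411.2784/91556.4874) = 6.3987.

6.3987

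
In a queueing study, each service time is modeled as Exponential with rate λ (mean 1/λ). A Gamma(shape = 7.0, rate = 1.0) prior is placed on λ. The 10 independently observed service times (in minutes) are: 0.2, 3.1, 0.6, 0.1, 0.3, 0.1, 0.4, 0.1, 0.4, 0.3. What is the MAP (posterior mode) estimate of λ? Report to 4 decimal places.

2.4242

With a Gamma(shape α, rate β) prior on the exponential rate λ, the posterior after n observations with total T = Σxᵢ is Gamma(α+n, β+T).
Sum of observations T = 5.6 minutes; n = 10.
Posterior: Gamma(7.0+10, 1.0+5.6) = Gamma(17.0, 6.6).
Mode = (α−1)/β = 2.4242.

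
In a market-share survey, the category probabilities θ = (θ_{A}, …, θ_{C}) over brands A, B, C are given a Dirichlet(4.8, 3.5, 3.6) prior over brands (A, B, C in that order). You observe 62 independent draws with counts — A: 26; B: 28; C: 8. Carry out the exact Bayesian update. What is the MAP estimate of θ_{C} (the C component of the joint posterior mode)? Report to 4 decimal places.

The Dirichlet prior is conjugate to the Multinomial likelihood: each posterior αⱼ = prior αⱼ + observed count nⱼ.
Posterior concentration: (30.8, 31.5, 11.6), total = 73.9.
Joint mode component: (α_{C}−1)/(Σα−K) = 10.6/70.9 = 0.1495.

0.1495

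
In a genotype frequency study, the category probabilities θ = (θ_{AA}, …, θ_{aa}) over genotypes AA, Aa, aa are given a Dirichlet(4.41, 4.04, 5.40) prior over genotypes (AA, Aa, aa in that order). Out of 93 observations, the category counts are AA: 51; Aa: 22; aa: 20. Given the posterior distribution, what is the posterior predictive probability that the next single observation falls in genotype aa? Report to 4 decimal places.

The Dirichlet prior is conjugate to the Multinomial likelihood: each posterior αⱼ = prior αⱼ + observed count nⱼ.
Posterior concentration: (55.41, 26.04, 25.40), total = 106.85.
P(next = aa | data) = α_{aa}/Σα = 0.2377.

0.2377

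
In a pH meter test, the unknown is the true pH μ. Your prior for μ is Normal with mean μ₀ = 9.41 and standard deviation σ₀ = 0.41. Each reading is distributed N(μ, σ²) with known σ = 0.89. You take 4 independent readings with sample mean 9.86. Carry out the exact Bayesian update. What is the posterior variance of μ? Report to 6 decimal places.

For Normal data with known variance σ², a Normal(μ₀, σ₀²) prior on μ is conjugate. Posterior precision = 1/σ₀² + n/σ²; posterior mean is the precision-weighted average of μ₀ and x̄.
σ₀² = 0.41² = 0.1681, σ² = 0.89² = 0.7921; σ² + n·σ₀² = 0.7921 + 4·0.1681 = 1.4645.
Posterior precision = 1/σ₀² + n/σ² = 1/0.1681 + 4/0.7921 = (σ² + n·σ₀²)/(σ₀²σ²) = 1.4645/(0.1681·0.7921); posterior variance σₙ² = σ₀²σ²/(σ² + n·σ₀²) = 0.1681·0.7921/1.4645 = 0.090920.

0.090920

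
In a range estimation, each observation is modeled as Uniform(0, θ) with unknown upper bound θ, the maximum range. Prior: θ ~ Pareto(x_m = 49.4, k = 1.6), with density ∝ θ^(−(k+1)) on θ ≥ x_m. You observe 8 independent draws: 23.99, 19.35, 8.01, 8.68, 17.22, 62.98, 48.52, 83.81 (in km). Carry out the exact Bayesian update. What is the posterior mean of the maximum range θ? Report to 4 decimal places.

A Pareto(scale x_m, shape k) prior on the upper bound θ of Uniform(0, θ) is conjugate: posterior is Pareto(max(x_m, max xᵢ), k + n).
Sample maximum = 83.81; prior scale x_m = 49.4 → posterior scale = max = 83.81.
Posterior shape = 1.6 + 8 = 9.6.
E[θ|data] = k·x_m/(k−1) = 9.6·83.81/8.6 = 93.5553.

93.5553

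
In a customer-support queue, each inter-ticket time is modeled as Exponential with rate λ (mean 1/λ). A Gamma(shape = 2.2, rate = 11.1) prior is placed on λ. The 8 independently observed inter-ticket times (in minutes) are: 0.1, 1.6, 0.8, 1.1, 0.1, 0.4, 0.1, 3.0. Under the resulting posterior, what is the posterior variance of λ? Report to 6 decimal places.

With a Gamma(shape α, rate β) prior on the exponential rate λ, the posterior after n observations with total T = Σxᵢ is Gamma(α+n, β+T).
Sum of observations T = 7.2 minutes; n = 8.
Posterior: Gamma(2.2+8, 11.1+7.2) = Gamma(10.2, 18.3).
Var = α/β² = 0.030458.

0.030458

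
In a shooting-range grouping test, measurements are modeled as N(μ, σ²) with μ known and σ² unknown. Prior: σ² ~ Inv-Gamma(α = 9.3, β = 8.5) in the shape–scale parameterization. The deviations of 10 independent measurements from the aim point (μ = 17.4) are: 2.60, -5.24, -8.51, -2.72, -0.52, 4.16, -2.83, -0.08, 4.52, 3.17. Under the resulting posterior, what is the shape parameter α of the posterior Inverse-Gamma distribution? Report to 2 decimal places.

14.30

With known mean μ and an Inverse-Gamma(α, β) prior on σ², the Normal likelihood is conjugate: posterior is Inv-Gamma(α + n/2, β + Σ(xᵢ−μ)²/2).
Σ(xᵢ−μ)² = (2.60)² + (-5.24)² + (-8.51)² + (-2.72)² + (-0.52)² + (4.16)² + (-2.83)² + (-0.08)² + (4.52)² + (3.17)² = 170.1067.
Posterior: Inv-Gamma(9.3 + 10/2, 8.5 + 170.1067/2) = Inv-Gamma(14.30, 93.55335).
Posterior α = 14.30.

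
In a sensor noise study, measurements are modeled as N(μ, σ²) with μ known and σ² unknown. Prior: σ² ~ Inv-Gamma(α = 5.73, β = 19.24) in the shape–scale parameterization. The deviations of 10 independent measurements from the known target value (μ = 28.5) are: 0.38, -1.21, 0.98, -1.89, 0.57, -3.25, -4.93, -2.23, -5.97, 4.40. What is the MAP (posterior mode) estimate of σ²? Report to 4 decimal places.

5.9585

With known mean μ and an Inverse-Gamma(α, β) prior on σ², the Normal likelihood is conjugate: posterior is Inv-Gamma(α + n/2, β + Σ(xᵢ−μ)²/2).
Σ(xᵢ−μ)² = (0.38)² + (-1.21)² + (0.98)² + (-1.89)² + (0.57)² + (-3.25)² + (-4.93)² + (-2.23)² + (-5.97)² + (4.40)² = 101.3071.
Posterior: Inv-Gamma(5.73 + 10/2, 19.24 + 101.3071/2) = Inv-Gamma(10.73, 69.89355).
Mode = β/(α+1) = 69.89355/11.73 = 5.9585.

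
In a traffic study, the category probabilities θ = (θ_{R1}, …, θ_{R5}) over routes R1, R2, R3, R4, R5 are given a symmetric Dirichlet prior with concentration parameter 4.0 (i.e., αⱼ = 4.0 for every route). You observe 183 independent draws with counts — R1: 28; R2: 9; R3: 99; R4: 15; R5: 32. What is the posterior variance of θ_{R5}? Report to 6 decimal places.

The Dirichlet prior is conjugate to the Multinomial likelihood: each posterior αⱼ = prior αⱼ + observed count nⱼ.
Posterior concentration: (32.0, 13.0, 103.0, 19.0, 36.0), total = 203.0.
Var[θ_j] = α_j(Σα−α_j)/((Σα)²(Σα+1)) = 36.0·167.0/(203.0²·204.0) = 0.000715.

0.000715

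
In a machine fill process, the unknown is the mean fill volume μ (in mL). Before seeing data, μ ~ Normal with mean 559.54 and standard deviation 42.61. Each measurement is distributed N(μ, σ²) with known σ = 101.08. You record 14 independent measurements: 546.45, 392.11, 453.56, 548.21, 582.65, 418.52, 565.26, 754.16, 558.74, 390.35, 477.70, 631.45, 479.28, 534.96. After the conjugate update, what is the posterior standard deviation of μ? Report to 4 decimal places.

For Normal data with known variance σ², a Normal(μ₀, σ₀²) prior on μ is conjugate. Posterior precision = 1/σ₀² + n/σ²; posterior mean is the precision-weighted average of μ₀ and x̄.
σ₀² = 42.61² = 1815.6121, σ² = 101.08² = 10217.1664; σ² + n·σ₀² = 10217.1664 + 14·1815.6121 = 35635.7358.
Posterior precision = 1/σ₀² + n/σ² = 1/1815.6121 + 14/10217.1664 = (σ² + n·σ₀²)/(σ₀²σ²) = 35635.7358/(1815.6121·10217.1664); posterior variance σₙ² = σ₀²σ²/(σ² + n·σ₀²) = 1815.6121·10217.1664/35635.7358 = 520.556417.
Posterior SD = √σₙ² = √(1815.6121·10217.1664/35635.7358) = 22.8157.

22.8157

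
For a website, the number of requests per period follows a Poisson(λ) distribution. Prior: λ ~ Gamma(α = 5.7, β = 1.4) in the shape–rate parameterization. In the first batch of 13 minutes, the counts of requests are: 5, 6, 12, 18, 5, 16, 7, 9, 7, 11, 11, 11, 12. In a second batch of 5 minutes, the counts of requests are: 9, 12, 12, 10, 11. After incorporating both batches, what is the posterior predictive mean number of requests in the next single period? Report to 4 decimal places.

With a Gamma(shape α, rate β) prior, the Poisson likelihood is conjugate: the posterior is Gamma(α + ΣXᵢ, β + n).
Batch 1: sum of counts S = 130 over n = 13 minutes.
After batch 1: Gamma(α+S, β+n) = Gamma(5.7+130, 1.4+13) = Gamma(135.7, 14.4).
Batch 2: sum of counts S = 54 over n = 5 minutes.
After batch 2: Gamma(α+S, β+n) = Gamma(135.7+54, 14.4+5) = Gamma(189.7, 19.4).
The predictive distribution for one future period is NegBinom with mean α/β = 9.7784.

9.7784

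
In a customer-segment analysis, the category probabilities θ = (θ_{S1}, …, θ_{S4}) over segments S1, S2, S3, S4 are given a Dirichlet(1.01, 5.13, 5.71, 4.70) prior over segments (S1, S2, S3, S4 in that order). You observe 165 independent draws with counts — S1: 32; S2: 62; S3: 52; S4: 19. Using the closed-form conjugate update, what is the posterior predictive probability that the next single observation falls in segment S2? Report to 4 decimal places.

0.3698

The Dirichlet prior is conjugate to the Multinomial likelihood: each posterior αⱼ = prior αⱼ + observed count nⱼ.
Posterior concentration: (33.01, 67.13, 57.71, 23.70), total = 181.55.
P(next = S2 | data) = α_{S2}/Σα = 0.3698.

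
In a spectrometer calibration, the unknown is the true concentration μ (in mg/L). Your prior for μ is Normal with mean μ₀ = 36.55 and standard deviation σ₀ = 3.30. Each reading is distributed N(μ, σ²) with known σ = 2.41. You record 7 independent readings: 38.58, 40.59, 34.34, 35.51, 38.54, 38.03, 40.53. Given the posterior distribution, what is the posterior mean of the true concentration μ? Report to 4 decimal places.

For Normal data with known variance σ², a Normal(μ₀, σ₀²) prior on μ is conjugate. Posterior precision = 1/σ₀² + n/σ²; posterior mean is the precision-weighted average of μ₀ and x̄.
Σxᵢ = 38.58 + 40.59 + 34.34 + 35.51 + 38.54 + 38.03 + 40.53 = 266.12, so n·x̄ = 266.12.
σ₀² = 3.30² = 10.89, σ² = 2.41² = 5.8081; σ² + n·σ₀² = 5.8081 + 7·10.89 = 82.0381.
Posterior mean = (μ₀/σ₀² + n·x̄/σ²)/(1/σ₀² + n/σ²) = (σ²·μ₀ + σ₀²·n·x̄)/(σ² + n·σ₀²) = (5.8081·36.55 + 10.89·266.12)/82.0381 = 3110.332855/82.0381 = 37.9133.

37.9133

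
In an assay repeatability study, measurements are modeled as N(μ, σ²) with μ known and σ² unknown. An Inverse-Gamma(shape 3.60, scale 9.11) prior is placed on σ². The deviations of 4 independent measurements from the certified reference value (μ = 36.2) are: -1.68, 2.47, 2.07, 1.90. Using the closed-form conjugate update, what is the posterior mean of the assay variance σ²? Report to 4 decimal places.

With known mean μ and an Inverse-Gamma(α, β) prior on σ², the Normal likelihood is conjugate: posterior is Inv-Gamma(α + n/2, β + Σ(xᵢ−μ)²/2).
Σ(xᵢ−μ)² = (-1.68)² + (2.47)² + (2.07)² + (1.90)² = 16.8182.
Posterior: Inv-Gamma(3.60 + 4/2, 9.11 + 16.8182/2) = Inv-Gamma(5.60, 17.51910).
E[σ²|data] = β/(α−1) = 17.51910/4.60 = 3.8085.

3.8085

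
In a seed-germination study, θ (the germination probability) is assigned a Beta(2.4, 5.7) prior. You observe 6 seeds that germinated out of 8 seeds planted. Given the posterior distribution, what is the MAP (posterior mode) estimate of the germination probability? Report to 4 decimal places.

The Beta prior is conjugate to a Binomial/Bernoulli likelihood; the update adds successes to α and failures to β.
Posterior: Beta(α+k, β+n−k) = Beta(2.4+6, 5.7+2) = Beta(8.4, 7.7).
Mode of Beta(a,b) for a,b>1 is (a−1)/(a+b−2) = 7.4/14.1 = 0.5248.

0.5248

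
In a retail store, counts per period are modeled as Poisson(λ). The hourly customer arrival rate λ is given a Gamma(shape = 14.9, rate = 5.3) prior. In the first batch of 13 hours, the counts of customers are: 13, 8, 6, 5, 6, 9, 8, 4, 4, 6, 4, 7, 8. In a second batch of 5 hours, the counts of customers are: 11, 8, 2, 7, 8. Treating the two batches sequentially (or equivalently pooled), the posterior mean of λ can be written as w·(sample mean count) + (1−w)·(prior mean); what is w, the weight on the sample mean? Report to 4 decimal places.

0.7725

With a Gamma(shape α, rate β) prior, the Poisson likelihood is conjugate: the posterior is Gamma(α + ΣXᵢ, β + n).
Total number of hours: n = 13 + 5 = 18.
Posterior mean = (α₀+S)/(β₀+n) = [n/(β₀+n)]·(S/n) + [β₀/(β₀+n)]·(α₀/β₀), so only n and β₀ enter the weight.
Weight on data w = n/(β₀+n) = 18/(5.3+18) = 18/23.3 = 0.7725.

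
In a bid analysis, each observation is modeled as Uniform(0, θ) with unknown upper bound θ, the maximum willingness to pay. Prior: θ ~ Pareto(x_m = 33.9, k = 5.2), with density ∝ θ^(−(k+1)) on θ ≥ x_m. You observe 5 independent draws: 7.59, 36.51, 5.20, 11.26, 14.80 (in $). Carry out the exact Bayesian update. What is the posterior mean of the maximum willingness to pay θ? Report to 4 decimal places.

A Pareto(scale x_m, shape k) prior on the upper bound θ of Uniform(0, θ) is conjugate: posterior is Pareto(max(x_m, max xᵢ), k + n).
Sample maximum = 36.51; prior scale x_m = 33.9 → posterior scale = max = 36.51.
Posterior shape = 5.2 + 5 = 10.2.
E[θ|data] = k·x_m/(k−1) = 10.2·36.51/9.2 = 40.4785.

40.4785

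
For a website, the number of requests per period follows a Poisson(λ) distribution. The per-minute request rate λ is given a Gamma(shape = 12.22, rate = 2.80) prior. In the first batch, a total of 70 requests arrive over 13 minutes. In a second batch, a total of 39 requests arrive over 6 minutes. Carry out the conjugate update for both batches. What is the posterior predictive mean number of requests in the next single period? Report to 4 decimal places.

With a Gamma(shape α, rate β) prior, the Poisson likelihood is conjugate: the posterior is Gamma(α + ΣXᵢ, β + n).
After batch 1: Gamma(α+S, β+n) = Gamma(12.22+70, 2.80+13) = Gamma(82.22, 15.80).
After batch 2: Gamma(α+S, β+n) = Gamma(82.22+39, 15.80+6) = Gamma(121.22, 21.80).
The predictive distribution for one future period is NegBinom with mean α/β = 5.5606.

5.5606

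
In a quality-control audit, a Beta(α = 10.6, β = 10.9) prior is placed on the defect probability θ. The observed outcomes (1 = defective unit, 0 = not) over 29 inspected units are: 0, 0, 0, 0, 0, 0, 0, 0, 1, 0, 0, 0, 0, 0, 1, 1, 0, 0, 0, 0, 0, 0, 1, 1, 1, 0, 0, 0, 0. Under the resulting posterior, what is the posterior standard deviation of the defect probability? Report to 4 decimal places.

The Beta prior is conjugate to a Binomial/Bernoulli likelihood; the update adds successes to α and failures to β.
Posterior: Beta(α+k, β+n−k) = Beta(10.6+6, 10.9+23) = Beta(16.6, 33.9).
Var = αβ/((α+β)²(α+β+1)) = 16.6·33.9/(50.5²·51.5) = 0.00428467; SD = √0.00428467 = 0.0655.

0.0655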